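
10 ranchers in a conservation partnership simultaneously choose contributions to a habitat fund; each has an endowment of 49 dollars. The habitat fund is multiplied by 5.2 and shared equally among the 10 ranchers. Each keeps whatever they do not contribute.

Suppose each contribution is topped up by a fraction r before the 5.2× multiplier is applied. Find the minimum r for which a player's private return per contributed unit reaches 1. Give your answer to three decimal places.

With matching at rate r, one contributed unit becomes (1 + r) in the habitat fund and returns 5.2 × (1 + r) / 10 to the contributor.
Setting this equal to 1: 1 + r = 10/5.2 = 1.9231.
So the minimum matching rate is r = 1.9231 − 1 = 0.923.

0.923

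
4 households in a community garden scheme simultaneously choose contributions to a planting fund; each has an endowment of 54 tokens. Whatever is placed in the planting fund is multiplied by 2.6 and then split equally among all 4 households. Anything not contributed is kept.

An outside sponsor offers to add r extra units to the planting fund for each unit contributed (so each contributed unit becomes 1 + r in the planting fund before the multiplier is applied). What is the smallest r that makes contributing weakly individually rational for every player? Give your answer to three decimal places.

With matching at rate r, one contributed unit becomes (1 + r) in the planting fund and returns 2.6 × (1 + r) / 4 to the contributor.
Setting this equal to 1: 1 + r = 4/2.6 = 1.5385.
So the minimum matching rate is r = 1.5385 − 1 = 0.538.

0.538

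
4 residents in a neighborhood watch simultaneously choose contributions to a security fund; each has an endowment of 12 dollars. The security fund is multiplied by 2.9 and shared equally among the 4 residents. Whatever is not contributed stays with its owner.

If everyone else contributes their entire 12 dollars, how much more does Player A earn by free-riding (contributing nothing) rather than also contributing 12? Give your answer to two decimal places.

Switching from a contribution of 12 to 0 lets Player A keep an extra 12 dollars, but lowers the security fund by 12, which costs Player A their own share of that drop: 2.9/4 × 12 = 8.70.
Net gain = 12 − 8.70 = 3.30. The private return per contributed unit (0.7250) is below 1, so free-riding is indeed the best response regardless of what the others do.

3.30 dollars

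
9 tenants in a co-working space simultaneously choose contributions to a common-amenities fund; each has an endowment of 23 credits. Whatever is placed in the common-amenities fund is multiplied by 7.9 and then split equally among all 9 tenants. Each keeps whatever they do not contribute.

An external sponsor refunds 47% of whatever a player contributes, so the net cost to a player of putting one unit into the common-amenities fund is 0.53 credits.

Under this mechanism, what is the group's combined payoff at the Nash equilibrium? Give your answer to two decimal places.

1732.59 credits

With the mechanism, a contributed unit returns (7.9/9) / 0.53 = 1.6562 per unit of net cost to the contributor — now above 1 — so contributing fully is weakly dominant for every player.
At the Nash equilibrium everyone contributes 23. Group total payoff = 9 × (23 × 0.47 + 7.9 × 23) = 1732.59.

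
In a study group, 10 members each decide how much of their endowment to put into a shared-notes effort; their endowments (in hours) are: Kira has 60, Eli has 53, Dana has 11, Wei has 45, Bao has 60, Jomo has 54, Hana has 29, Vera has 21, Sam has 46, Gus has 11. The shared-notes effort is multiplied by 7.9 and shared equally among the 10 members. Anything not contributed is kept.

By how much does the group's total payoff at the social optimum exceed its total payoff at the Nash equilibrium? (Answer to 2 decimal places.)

2691.00 hours

The private return per contributed unit is 7.9/10 = 0.7900 < 1 for every player regardless of endowment, so the Nash equilibrium is zero contribution and the group total is Σ E_j = 60 + 53 + 11 + 45 + 60 + 54 + 29 + 21 + 46 + 11 = 390.
Each contributed unit returns 7.900 to the group, so the social optimum is full contribution by everyone: group total = 7.900 × 390 = 3081.00.
Efficiency loss = (7.900 − 1) × 390 = 2691.00.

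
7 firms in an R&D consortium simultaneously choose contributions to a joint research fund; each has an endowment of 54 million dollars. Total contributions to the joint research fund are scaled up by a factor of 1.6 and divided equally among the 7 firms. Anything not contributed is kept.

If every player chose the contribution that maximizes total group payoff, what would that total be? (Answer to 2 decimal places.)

604.80 million dollars

Each contributed unit returns 1.600 to the group as a whole (0.2286 to each of 7 players), which exceeds 1, so the social optimum is full contribution: group total = 1.600 × 378 = 604.80.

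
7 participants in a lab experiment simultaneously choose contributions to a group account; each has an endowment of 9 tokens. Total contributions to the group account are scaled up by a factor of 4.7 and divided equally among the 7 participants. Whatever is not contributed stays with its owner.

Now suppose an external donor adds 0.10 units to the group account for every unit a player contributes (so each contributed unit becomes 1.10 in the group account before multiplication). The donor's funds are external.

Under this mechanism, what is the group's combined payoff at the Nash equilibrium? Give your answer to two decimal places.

The effective private return is 4.7 × 1.10 / 7 = 0.7386, which is still under 1, so the mechanism doesn't change anyone's dominant strategy: zero contribution.
Everyone keeps their endowment and the group total is 7 × 9 = 63.

63.00 tokens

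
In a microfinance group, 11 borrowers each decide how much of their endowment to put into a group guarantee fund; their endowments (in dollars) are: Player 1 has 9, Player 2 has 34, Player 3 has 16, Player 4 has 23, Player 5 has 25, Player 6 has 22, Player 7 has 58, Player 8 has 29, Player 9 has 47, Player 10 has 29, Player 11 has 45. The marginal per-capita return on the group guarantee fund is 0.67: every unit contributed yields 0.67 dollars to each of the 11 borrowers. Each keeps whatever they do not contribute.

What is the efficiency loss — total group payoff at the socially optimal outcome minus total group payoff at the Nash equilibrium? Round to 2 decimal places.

2146.69 dollars

The private return per contributed unit is 0.67 < 1 for everyone, so the Nash equilibrium is zero contribution and the group total is Σ E_j = 9 + 34 + 16 + 23 + 25 + 22 + 58 + 29 + 47 + 29 + 45 = 337.
Each contributed unit returns 7.370 to the group, so the social optimum is full contribution by everyone: group total = 7.370 × 337 = 2483.69.
Efficiency loss = (7.370 − 1) × 337 = 2146.69.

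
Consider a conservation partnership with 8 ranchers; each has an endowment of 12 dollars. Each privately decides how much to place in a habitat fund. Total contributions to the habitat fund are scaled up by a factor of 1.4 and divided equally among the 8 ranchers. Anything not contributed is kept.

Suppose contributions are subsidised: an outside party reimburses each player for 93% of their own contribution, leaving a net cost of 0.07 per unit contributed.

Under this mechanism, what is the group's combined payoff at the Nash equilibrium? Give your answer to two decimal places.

223.68 dollars

With the mechanism, a contributed unit returns (1.4/8) / 0.07 = 2.5000 per unit of net cost to the contributor — now above 1 — so contributing fully is weakly dominant for every player.
At the Nash equilibrium everyone contributes 12. Group total payoff = 8 × (12 × 0.93 + 1.4 × 12) = 223.68.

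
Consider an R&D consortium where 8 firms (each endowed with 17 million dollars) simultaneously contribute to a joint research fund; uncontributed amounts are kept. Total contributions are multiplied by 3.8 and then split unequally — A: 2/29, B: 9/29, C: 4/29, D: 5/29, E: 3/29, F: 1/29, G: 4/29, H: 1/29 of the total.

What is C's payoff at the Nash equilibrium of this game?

For player j, contributing a unit is worthwhile iff 3.8 × (j's share) ≥ 1, i.e. iff j's share is at least 0.2632.
B alone (share 9/29) is above the threshold, contributing 17; the remaining 7 contribute 0. Total contributed: 17.
C keeps 17 and receives 3.8 × 17 × 4/29 = 8.91 from the joint research fund, for a payoff of 25.91.

25.91 million dollars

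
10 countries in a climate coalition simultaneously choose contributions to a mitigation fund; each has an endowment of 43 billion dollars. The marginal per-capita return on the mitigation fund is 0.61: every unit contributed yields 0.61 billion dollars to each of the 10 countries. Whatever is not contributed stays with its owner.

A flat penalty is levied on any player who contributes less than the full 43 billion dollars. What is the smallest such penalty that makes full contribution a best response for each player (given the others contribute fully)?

16.77 billion dollars

Given the others contribute fully, the best deviation is to contribute 0 (any partial contribution still incurs the fine and gives up units whose private return 0.61 is below 1).
Deviating from 43 to 0 saves 43 billion dollars but forfeits the deviator's share of the drop in the mitigation fund: 0.61 × 43 = 26.23.
So the deviation gain is 43 − 26.23 = 16.77, and the fine must be at least 16.77 billion dollars to wipe it out.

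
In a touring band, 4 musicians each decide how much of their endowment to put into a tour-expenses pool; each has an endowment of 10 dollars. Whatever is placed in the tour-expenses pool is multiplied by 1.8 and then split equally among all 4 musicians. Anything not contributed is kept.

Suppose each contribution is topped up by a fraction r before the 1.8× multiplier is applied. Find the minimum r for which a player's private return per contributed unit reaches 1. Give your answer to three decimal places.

With matching at rate r, one contributed unit becomes (1 + r) in the tour-expenses pool and returns 1.8 × (1 + r) / 4 to the contributor.
Setting this equal to 1: 1 + r = 4/1.8 = 2.2222.
So the minimum matching rate is r = 2.2222 − 1 = 1.222.

1.222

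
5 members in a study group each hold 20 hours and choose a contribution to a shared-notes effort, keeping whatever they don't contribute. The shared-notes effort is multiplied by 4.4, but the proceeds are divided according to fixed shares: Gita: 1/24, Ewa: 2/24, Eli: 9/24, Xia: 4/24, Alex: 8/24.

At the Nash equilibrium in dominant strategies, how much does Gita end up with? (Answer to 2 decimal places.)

27.33 hours

For player j, contributing a unit is worthwhile iff 4.4 × (j's share) ≥ 1, i.e. iff j's share is at least 0.2273.
Eli and Alex are above the threshold, contributing 20 each; the remaining 3 contribute 0. Total contributed: 40.
Gita keeps 20 and receives 4.4 × 40 × 1/24 = 7.33 from the shared-notes effort, for a payoff of 27.33.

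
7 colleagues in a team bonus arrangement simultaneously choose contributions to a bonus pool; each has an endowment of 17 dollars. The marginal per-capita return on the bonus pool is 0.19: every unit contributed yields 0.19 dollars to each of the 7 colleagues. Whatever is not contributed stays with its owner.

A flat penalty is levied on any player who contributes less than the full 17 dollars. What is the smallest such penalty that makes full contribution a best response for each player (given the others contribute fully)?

Given the others contribute fully, the best deviation is to contribute 0 (any partial contribution still incurs the fine and gives up units whose private return 0.19 is below 1).
Deviating from 17 to 0 saves 17 dollars but forfeits the deviator's share of the drop in the bonus pool: 0.19 × 17 = 3.23.
So the deviation gain is 17 − 3.23 = 13.77, and the fine must be at least 13.77 dollars to wipe it out.

13.77 dollars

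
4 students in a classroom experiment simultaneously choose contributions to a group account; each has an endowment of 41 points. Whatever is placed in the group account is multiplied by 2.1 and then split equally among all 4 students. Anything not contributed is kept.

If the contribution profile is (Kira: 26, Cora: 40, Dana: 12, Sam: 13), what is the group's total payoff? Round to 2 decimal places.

Total contributed: 26 + 40 + 12 + 13 = 91; total kept: 4 × 41 − 91 = 73.
The group account pays out 2.1 × 91 = 191.10 in aggregate.
Group total = 73 + 191.10 = 264.10.

264.10 points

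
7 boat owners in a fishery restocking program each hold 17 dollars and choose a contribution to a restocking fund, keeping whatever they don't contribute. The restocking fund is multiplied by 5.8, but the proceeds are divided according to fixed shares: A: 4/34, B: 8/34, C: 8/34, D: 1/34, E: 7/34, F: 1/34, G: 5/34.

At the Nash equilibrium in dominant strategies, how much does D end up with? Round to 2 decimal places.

Player j's private return per contributed unit is 5.8 × (j's share). Contributing is weakly dominant for j when that share is at least 1/5.8 = 0.1724, and contributing 0 is dominant otherwise.
The shares above 0.1724 belong to B, C and E, contributing 17 each; the remaining 4 contribute 0. Total contributed: 51.
D keeps 17 and receives 5.8 × 51 × 1/34 = 8.70 from the restocking fund, for a payoff of 25.70.

25.70 dollars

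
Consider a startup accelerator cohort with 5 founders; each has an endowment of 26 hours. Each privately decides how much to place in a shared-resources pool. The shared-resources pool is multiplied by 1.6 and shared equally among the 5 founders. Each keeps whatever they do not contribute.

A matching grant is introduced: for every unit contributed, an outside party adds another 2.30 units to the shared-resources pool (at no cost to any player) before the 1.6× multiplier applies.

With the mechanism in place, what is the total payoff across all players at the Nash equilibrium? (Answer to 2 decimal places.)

686.40 hours

With the mechanism, a contributed unit returns 1.6 × 3.30 / 5 = 1.0560 per unit of net cost to the contributor — now above 1 — so contributing fully is weakly dominant for every player.
So the Nash equilibrium is full contribution by all 5; the group earns 1.6 × 3.30 × 130 = 686.40.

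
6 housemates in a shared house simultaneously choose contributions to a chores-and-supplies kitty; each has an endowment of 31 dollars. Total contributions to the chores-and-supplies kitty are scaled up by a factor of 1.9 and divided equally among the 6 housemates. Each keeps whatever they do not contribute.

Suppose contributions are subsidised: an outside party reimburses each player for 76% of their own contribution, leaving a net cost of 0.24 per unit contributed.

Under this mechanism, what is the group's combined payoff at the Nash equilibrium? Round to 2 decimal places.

494.76 dollars

Under the mechanism each unit contributed yields (1.9/6) / 0.24 = 1.3194 back to its contributor per unit of net cost, which exceeds 1, making full contribution the dominant choice for everyone.
So the Nash equilibrium is full contribution by all 6; the group earns 6 × (31 × 0.76 + 1.9 × 31) = 494.76.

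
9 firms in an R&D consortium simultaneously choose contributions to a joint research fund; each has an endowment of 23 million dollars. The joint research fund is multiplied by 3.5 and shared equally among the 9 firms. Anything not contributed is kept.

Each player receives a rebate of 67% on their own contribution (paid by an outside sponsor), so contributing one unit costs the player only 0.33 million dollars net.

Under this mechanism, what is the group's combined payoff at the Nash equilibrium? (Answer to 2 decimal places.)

863.19 million dollars

Under the mechanism each unit contributed yields (3.5/9) / 0.33 = 1.1785 back to its contributor per unit of net cost, which exceeds 1, making full contribution the dominant choice for everyone.
So the Nash equilibrium is full contribution by all 9; the group earns 9 × (23 × 0.67 + 3.5 × 23) = 863.19.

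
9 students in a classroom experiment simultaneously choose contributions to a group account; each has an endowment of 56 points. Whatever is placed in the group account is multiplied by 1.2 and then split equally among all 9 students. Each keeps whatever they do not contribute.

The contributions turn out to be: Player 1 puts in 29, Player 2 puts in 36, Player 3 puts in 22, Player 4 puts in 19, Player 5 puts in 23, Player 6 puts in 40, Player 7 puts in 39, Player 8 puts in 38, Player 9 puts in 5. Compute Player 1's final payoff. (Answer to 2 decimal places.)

60.47 points

Total contributed: 29 + 36 + 22 + 19 + 23 + 40 + 39 + 38 + 5 = 251.
Each receives 1.2 × 251 / 9 = 33.47 from the group account.
Player 1 keeps 56 − 29 = 27, so Player 1's payoff is 27 + 33.47 = 60.47.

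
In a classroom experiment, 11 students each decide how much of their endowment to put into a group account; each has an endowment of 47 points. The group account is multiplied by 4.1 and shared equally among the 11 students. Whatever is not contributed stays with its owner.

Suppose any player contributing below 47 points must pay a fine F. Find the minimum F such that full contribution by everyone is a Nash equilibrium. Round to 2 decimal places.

Given the others contribute fully, the best deviation is to contribute 0 (any partial contribution still incurs the fine and gives up units whose private return 0.3727 is below 1).
Deviating from 47 to 0 saves 47 points but forfeits the deviator's share of the drop in the group account: 4.1/11 × 47 = 17.52.
So the deviation gain is 47 − 17.52 = 29.48, and the fine must be at least 29.48 points to wipe it out.

29.48 points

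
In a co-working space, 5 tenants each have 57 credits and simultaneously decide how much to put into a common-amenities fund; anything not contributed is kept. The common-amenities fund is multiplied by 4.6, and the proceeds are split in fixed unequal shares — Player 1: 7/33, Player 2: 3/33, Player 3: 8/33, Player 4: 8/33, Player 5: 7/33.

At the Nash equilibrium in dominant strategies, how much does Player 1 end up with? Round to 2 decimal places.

168.24 credits

A player with share s gets back 4.6·s per unit contributed, so full contribution is dominant for anyone with s > 1/4.6 = 0.2174 and zero contribution is dominant for anyone below.
The shares above 0.2174 belong to Player 3 and Player 4, contributing 57 each; the remaining 3 contribute 0. Total contributed: 114.
Player 1 keeps 57 and receives 4.6 × 114 × 7/33 = 111.24 from the common-amenities fund, for a payoff of 168.24.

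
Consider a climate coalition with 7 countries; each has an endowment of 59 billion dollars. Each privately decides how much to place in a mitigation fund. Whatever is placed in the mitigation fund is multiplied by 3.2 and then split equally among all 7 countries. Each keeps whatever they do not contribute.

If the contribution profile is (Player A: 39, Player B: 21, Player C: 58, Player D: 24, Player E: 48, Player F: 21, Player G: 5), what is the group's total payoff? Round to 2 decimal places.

888.20 billion dollars

Total contributed: 39 + 21 + 58 + 24 + 48 + 21 + 5 = 216; total kept: 7 × 59 − 216 = 197.
The mitigation fund pays out 3.2 × 216 = 691.20 in aggregate.
Group total = 197 + 691.20 = 888.20.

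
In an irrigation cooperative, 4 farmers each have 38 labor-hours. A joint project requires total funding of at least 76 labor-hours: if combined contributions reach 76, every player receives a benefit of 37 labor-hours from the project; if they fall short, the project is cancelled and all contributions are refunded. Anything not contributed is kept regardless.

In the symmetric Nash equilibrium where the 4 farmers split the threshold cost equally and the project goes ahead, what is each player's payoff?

56 labor-hours

Equal share of the threshold: 76/4 = 19.
At this profile no one gains by cutting their contribution: any cut drops the total below 76, the project is cancelled, contributions are refunded, and the deviator ends with 38, which is less than 38 − 19 + 37 = 56. Contributing more than 19 just wastes the excess. So contributing exactly 19 is a best response.
Each player's payoff: 38 − 19 + 37 = 56.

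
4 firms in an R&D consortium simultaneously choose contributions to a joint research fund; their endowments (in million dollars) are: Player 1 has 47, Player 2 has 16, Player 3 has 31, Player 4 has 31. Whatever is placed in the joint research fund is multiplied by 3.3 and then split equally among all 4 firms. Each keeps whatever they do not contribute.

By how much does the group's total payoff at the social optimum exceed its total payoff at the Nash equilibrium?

287.50 million dollars

The private return per contributed unit is 3.3/4 = 0.8250 < 1 for every player regardless of endowment, so the Nash equilibrium is zero contribution and the group total is Σ E_j = 47 + 16 + 31 + 31 = 125.
Each contributed unit returns 3.300 to the group, so the social optimum is full contribution by everyone: group total = 3.300 × 125 = 412.50.
Efficiency loss = (3.300 − 1) × 125 = 287.50.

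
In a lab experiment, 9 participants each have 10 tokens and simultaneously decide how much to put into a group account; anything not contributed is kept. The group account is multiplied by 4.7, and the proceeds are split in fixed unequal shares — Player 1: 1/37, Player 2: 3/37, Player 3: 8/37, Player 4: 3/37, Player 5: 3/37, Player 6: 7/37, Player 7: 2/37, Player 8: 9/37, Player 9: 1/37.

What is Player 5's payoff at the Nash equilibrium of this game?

17.62 tokens

For player j, contributing a unit is worthwhile iff 4.7 × (j's share) ≥ 1, i.e. iff j's share is at least 0.2128.
Player 3 and Player 8 are above the threshold, contributing 10 each; the remaining 7 contribute 0. Total contributed: 20.
Player 5 keeps 10 and receives 4.7 × 20 × 3/37 = 7.62 from the group account, for a payoff of 17.62.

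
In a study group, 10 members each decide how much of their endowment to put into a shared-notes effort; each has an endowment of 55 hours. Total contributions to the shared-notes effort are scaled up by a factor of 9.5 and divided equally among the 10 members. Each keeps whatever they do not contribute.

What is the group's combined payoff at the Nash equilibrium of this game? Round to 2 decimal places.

550.00 hours

Each contributed unit returns 9.5/10 = 0.9500 to its contributor — below 1 — so contributing 0 is dominant for every player. At the Nash equilibrium everyone keeps their 55, and the group total is 10 × 55 = 550.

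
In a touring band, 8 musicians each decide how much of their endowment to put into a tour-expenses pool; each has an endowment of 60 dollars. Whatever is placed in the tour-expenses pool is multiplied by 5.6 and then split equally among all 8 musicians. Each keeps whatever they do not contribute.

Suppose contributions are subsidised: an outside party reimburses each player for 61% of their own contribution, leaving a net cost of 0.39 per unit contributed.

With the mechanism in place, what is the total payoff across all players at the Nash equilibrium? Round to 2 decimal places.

2980.80 dollars

The effective private return per unit is now (5.6/8) / 0.39 = 1.7949 > 1, so every player's dominant strategy flips to full contribution.
So the Nash equilibrium is full contribution by all 8; the group earns 8 × (60 × 0.61 + 5.6 × 60) = 2980.80.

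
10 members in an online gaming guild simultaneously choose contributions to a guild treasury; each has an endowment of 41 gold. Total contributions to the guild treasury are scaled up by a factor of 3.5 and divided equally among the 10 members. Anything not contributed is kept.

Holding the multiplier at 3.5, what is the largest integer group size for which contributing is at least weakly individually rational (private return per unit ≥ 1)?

3

Private return per unit is 3.5/(group size), which is ≥ 1 whenever the group size is ≤ 3.5.
The largest such integer is 3.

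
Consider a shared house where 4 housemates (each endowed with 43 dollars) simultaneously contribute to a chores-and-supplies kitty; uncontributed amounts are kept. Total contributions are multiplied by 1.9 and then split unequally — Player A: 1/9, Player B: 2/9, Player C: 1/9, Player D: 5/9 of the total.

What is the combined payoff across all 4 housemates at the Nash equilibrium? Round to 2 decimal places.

210.70 dollars

Player j's private return per contributed unit is 1.9 × (j's share). Contributing is weakly dominant for j when that share is at least 1/1.9 = 0.5263, and contributing 0 is dominant otherwise.
The only share above 0.5263 is Player D's 5/9, contributing 43; the remaining 3 contribute 0. Total contributed: 43.
The chores-and-supplies kitty pays out 1.9 × 43 = 81.70 in total (split across the unequal shares, but the aggregate is all that matters for the group sum).
The 3 free-riders keep 43 each, adding 129. Group total = 129 + 81.70 = 210.70.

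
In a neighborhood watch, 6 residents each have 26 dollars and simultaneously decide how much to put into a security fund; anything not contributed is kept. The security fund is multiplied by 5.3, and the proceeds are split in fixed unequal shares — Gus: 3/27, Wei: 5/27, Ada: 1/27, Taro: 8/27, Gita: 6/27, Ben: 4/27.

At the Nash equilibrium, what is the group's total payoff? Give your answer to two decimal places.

A player with share s gets back 5.3·s per unit contributed, so full contribution is dominant for anyone with s > 1/5.3 = 0.1887 and zero contribution is dominant for anyone below.
Taro and Gita clear that bar, contributing 26 each; the remaining 4 contribute 0. Total contributed: 52.
The security fund pays out 5.3 × 52 = 275.60 in total (split across the unequal shares, but the aggregate is all that matters for the group sum).
The 4 free-riders keep 26 each, adding 104. Group total = 104 + 275.60 = 379.60.

379.60 dollars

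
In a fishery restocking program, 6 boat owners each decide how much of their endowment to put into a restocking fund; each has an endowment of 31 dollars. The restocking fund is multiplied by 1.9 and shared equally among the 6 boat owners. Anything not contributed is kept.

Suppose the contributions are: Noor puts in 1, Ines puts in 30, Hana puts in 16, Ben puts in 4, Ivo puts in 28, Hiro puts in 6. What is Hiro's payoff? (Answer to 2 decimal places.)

51.92 dollars

Total contributed: 1 + 30 + 16 + 4 + 28 + 6 = 85.
Each receives 1.9 × 85 / 6 = 26.92 from the restocking fund.
Hiro keeps 31 − 6 = 25, so Hiro's payoff is 25 + 26.92 = 51.92.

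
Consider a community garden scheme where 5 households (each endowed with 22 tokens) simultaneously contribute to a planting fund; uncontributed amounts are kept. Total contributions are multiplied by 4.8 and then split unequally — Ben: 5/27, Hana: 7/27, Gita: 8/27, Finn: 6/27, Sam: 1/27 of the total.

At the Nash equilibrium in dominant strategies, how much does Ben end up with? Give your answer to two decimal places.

Each unit j contributes comes back to j as 4.8 × (j's share), so j prefers to contribute only if that share exceeds 1/4.8 = 0.2083; otherwise keeping the unit dominates.
The shares above 0.2083 belong to Hana, Gita and Finn, contributing 22 each; the remaining 2 contribute 0. Total contributed: 66.
Ben keeps 22 and receives 4.8 × 66 × 5/27 = 58.67 from the planting fund, for a payoff of 80.67.

80.67 tokens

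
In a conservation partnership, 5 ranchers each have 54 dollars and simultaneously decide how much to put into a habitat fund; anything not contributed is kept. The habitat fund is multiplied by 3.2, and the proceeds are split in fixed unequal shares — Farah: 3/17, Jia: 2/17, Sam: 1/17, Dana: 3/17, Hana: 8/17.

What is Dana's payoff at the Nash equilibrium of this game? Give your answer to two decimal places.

84.49 dollars

Player j's private return per contributed unit is 3.2 × (j's share). Contributing is weakly dominant for j when that share is at least 1/3.2 = 0.3125, and contributing 0 is dominant otherwise.
The only share above 0.3125 is Hana's 8/17, contributing 54; the remaining 4 contribute 0. Total contributed: 54.
Dana keeps 54 and receives 3.2 × 54 × 3/17 = 30.49 from the habitat fund, for a payoff of 84.49.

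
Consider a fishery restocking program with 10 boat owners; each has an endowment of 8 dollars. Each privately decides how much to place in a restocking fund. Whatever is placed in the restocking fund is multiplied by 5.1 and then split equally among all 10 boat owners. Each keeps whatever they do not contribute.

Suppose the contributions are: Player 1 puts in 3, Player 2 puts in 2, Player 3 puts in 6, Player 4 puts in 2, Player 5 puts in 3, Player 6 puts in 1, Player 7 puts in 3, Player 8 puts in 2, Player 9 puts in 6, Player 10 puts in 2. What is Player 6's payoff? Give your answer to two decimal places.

Total contributed: 3 + 2 + 6 + 2 + 3 + 1 + 3 + 2 + 6 + 2 = 30.
Each receives 5.1 × 30 / 10 = 15.30 from the restocking fund.
Player 6 keeps 8 − 1 = 7, so Player 6's payoff is 7 + 15.30 = 22.30.

22.30 dollars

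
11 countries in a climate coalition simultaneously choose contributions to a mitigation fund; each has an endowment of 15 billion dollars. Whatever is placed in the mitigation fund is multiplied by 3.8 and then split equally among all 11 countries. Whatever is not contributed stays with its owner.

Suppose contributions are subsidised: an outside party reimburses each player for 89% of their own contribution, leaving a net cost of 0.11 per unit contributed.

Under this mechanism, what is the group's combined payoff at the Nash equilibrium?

The effective private return per unit is now (3.8/11) / 0.11 = 3.1405 > 1, so every player's dominant strategy flips to full contribution.
So the Nash equilibrium is full contribution by all 11; the group earns 11 × (15 × 0.89 + 3.8 × 15) = 773.85.

773.85 billion dollars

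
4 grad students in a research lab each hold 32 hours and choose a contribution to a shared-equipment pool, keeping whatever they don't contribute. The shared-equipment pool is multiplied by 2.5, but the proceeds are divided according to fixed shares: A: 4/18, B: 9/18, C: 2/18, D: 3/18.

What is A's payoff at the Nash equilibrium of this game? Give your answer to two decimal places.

49.78 hours

A player with share s gets back 2.5·s per unit contributed, so full contribution is dominant for anyone with s > 1/2.5 = 0.4000 and zero contribution is dominant for anyone below.
B alone (share 9/18) is above the threshold, contributing 32; the remaining 3 contribute 0. Total contributed: 32.
A keeps 32 and receives 2.5 × 32 × 4/18 = 17.78 from the shared-equipment pool, for a payoff of 49.78.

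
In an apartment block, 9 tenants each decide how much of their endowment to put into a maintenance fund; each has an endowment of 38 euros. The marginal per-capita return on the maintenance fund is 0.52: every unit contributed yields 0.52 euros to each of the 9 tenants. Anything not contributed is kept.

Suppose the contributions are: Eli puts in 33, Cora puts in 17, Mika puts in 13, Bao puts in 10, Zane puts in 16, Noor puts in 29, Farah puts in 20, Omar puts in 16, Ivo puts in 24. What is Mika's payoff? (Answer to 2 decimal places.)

Total contributed: 33 + 17 + 13 + 10 + 16 + 29 + 20 + 16 + 24 = 178.
Each receives 0.52 × 178 = 92.56 from the maintenance fund.
Mika keeps 38 − 13 = 25, so Mika's payoff is 25 + 92.56 = 117.56.

117.56 euros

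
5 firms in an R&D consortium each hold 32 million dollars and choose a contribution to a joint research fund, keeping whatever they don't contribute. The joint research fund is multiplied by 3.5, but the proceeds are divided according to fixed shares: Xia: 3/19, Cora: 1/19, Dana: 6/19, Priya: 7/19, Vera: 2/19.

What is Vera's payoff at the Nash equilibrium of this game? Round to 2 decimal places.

55.58 million dollars

Each unit j contributes comes back to j as 3.5 × (j's share), so j prefers to contribute only if that share exceeds 1/3.5 = 0.2857; otherwise keeping the unit dominates.
The shares above 0.2857 belong to Dana and Priya, contributing 32 each; the remaining 3 contribute 0. Total contributed: 64.
Vera keeps 32 and receives 3.5 × 64 × 2/19 = 23.58 from the joint research fund, for a payoff of 55.58.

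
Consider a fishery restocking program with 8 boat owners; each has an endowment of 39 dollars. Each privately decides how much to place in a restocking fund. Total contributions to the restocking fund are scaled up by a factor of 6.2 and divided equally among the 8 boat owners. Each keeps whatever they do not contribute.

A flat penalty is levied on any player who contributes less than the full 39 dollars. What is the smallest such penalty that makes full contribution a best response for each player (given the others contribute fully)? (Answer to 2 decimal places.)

8.78 dollars

Given the others contribute fully, the best deviation is to contribute 0 (any partial contribution still incurs the fine and gives up units whose private return 0.7750 is below 1).
Deviating from 39 to 0 saves 39 dollars but forfeits the deviator's share of the drop in the restocking fund: 6.2/8 × 39 = 30.22.
So the deviation gain is 39 − 30.22 = 8.78, and the fine must be at least 8.78 dollars to wipe it out.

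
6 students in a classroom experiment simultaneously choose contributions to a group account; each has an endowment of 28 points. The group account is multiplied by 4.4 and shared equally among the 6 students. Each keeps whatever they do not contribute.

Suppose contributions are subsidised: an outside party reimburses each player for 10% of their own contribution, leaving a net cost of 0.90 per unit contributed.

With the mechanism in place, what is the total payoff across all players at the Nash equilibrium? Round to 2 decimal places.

168.00 points

With the mechanism, a contributed unit returns (4.4/6) / 0.90 = 0.8148 per unit of net cost — still below 1 — so contributing 0 remains dominant for every player.
At the Nash equilibrium no one contributes; group total payoff = 6 × 28 = 168.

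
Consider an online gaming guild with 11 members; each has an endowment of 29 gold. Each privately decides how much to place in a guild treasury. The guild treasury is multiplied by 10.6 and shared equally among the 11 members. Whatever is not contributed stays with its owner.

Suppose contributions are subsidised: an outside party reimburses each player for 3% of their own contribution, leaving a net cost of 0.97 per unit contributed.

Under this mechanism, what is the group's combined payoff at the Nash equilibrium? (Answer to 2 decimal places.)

With the mechanism, a contributed unit returns (10.6/11) / 0.97 = 0.9934 per unit of net cost — still below 1 — so contributing 0 remains dominant for every player.
Everyone keeps their endowment and the group total is 11 × 29 = 319.

319.00 gold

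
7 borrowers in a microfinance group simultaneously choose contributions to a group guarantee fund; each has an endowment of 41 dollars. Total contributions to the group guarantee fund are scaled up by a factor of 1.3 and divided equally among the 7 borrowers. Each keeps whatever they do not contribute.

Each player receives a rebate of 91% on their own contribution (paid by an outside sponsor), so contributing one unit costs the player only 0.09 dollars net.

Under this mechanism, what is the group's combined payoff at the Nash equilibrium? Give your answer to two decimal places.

The effective private return per unit is now (1.3/7) / 0.09 = 2.0635 > 1, so every player's dominant strategy flips to full contribution.
So the Nash equilibrium is full contribution by all 7; the group earns 7 × (41 × 0.91 + 1.3 × 41) = 634.27.

634.27 dollars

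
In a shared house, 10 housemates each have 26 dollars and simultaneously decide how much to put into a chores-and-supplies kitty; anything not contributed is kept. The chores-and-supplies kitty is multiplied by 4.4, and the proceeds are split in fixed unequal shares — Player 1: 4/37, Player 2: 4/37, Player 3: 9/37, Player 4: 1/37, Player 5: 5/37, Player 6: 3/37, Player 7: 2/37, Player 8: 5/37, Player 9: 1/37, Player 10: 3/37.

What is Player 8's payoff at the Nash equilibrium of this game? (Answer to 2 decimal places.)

Player j's private return per contributed unit is 4.4 × (j's share). Contributing is weakly dominant for j when that share is at least 1/4.4 = 0.2273, and contributing 0 is dominant otherwise.
Only Player 3 (9/37) clears that bar, contributing 26; the remaining 9 contribute 0. Total contributed: 26.
Player 8 keeps 26 and receives 4.4 × 26 × 5/37 = 15.46 from the chores-and-supplies kitty, for a payoff of 41.46.

41.46 dollars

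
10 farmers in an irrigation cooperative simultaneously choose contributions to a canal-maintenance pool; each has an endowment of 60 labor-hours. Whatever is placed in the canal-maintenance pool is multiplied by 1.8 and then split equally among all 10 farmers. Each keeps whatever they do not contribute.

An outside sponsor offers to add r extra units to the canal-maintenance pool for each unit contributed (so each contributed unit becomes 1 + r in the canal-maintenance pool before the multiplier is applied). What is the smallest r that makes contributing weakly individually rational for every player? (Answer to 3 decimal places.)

4.556

With matching at rate r, one contributed unit becomes (1 + r) in the canal-maintenance pool and returns 1.8 × (1 + r) / 10 to the contributor.
Setting this equal to 1: 1 + r = 10/1.8 = 5.5556.
So the minimum matching rate is r = 5.5556 − 1 = 4.556.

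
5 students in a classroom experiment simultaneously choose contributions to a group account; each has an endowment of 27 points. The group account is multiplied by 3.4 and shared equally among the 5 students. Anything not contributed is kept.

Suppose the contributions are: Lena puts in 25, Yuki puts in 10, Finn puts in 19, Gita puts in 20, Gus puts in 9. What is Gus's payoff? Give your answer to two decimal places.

74.44 points

Total contributed: 25 + 10 + 19 + 20 + 9 = 83.
Each receives 3.4 × 83 / 5 = 56.44 from the group account.
Gus keeps 27 − 9 = 18, so Gus's payoff is 18 + 56.44 = 74.44.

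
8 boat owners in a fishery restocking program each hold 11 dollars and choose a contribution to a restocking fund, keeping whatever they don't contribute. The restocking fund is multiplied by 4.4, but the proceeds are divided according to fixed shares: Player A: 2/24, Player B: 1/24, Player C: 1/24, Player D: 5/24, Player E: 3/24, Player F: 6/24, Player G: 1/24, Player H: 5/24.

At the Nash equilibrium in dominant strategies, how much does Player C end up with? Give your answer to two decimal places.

13.02 dollars

Each unit j contributes comes back to j as 4.4 × (j's share), so j prefers to contribute only if that share exceeds 1/4.4 = 0.2273; otherwise keeping the unit dominates.
Only Player F (6/24) clears that bar, contributing 11; the remaining 7 contribute 0. Total contributed: 11.
Player C keeps 11 and receives 4.4 × 11 × 1/24 = 2.02 from the restocking fund, for a payoff of 13.02.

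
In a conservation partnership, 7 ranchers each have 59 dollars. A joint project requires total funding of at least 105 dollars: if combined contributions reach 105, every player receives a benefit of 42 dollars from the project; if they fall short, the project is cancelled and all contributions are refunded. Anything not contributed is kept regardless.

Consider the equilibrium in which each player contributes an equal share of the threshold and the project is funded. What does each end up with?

Equal share of the threshold: 105/7 = 15.
At this profile no one gains by cutting their contribution: any cut drops the total below 105, the project is cancelled, contributions are refunded, and the deviator ends with 59, which is less than 59 − 15 + 42 = 86. Contributing more than 15 just wastes the excess. So contributing exactly 15 is a best response.
Each player's payoff: 59 − 15 + 42 = 86.

86 dollars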